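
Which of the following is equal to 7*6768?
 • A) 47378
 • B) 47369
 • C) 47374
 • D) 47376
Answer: D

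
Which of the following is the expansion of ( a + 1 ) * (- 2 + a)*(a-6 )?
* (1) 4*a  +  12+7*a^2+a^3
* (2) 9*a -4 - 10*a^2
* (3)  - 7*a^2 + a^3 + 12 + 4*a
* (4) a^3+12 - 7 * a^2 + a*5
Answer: 3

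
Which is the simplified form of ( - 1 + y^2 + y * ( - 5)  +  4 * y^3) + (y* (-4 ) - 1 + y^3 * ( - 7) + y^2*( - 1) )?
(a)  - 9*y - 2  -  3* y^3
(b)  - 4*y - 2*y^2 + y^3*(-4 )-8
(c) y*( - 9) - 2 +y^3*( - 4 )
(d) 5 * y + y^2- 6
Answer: a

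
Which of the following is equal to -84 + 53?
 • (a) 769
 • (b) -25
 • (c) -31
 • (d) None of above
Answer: c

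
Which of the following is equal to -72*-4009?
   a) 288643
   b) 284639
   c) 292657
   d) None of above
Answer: d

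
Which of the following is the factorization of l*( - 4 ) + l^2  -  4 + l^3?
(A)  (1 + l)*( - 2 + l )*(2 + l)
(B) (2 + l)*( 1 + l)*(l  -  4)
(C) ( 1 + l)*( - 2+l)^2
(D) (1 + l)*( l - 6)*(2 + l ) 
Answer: A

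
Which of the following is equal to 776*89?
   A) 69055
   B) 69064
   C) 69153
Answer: B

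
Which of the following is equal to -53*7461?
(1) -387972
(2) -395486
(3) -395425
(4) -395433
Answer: 4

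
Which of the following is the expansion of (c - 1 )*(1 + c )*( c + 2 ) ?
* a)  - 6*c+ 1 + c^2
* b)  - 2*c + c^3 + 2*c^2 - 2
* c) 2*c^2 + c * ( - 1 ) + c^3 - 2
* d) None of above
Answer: c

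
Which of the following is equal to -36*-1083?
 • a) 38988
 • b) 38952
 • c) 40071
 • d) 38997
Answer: a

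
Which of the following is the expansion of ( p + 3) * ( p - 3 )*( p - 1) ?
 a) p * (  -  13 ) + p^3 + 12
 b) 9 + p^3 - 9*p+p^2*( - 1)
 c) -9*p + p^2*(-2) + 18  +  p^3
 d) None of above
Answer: b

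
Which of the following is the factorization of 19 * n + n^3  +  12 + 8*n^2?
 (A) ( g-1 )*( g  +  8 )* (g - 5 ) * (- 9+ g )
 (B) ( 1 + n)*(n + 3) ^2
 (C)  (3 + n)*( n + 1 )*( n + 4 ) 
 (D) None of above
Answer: C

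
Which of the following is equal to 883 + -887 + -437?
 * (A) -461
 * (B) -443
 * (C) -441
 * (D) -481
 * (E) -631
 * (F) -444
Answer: C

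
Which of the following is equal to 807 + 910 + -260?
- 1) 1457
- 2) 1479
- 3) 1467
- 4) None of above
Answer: 1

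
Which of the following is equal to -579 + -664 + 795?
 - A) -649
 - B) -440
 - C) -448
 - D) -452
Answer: C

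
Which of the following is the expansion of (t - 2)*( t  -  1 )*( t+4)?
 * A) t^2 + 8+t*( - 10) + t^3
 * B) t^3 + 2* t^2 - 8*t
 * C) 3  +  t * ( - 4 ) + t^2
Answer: A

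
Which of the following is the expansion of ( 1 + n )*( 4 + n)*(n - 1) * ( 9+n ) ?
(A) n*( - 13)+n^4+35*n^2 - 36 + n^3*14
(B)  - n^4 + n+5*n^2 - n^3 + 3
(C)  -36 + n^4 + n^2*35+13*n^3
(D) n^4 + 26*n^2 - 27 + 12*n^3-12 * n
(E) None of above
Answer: E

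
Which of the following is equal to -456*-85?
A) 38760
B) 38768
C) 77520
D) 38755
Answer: A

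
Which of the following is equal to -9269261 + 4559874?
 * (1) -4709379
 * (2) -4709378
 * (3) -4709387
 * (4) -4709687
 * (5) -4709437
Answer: 3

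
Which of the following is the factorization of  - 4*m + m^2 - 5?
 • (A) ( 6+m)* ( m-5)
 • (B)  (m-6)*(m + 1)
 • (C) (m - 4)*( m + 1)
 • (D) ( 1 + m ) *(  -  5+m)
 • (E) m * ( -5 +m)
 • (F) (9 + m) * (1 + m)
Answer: D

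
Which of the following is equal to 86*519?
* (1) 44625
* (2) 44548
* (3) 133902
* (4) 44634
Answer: 4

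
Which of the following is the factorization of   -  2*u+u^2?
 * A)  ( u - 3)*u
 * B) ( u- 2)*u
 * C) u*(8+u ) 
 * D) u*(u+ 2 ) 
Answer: B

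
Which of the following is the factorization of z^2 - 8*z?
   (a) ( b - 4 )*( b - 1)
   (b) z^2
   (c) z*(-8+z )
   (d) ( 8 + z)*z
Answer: c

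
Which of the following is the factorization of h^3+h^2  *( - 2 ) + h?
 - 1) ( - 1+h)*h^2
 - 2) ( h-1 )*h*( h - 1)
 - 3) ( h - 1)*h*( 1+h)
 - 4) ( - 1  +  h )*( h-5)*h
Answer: 2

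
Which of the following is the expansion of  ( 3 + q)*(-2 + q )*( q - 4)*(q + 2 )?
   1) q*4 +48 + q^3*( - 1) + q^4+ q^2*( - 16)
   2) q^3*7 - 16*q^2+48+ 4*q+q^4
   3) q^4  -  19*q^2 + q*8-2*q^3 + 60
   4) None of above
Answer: 1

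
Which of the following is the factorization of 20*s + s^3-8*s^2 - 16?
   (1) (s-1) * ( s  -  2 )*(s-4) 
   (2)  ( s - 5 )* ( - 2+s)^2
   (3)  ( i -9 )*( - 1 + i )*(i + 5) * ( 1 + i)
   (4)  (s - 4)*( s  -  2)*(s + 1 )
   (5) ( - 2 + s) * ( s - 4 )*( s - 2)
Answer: 5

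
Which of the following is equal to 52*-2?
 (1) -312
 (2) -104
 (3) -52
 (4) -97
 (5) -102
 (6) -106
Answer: 2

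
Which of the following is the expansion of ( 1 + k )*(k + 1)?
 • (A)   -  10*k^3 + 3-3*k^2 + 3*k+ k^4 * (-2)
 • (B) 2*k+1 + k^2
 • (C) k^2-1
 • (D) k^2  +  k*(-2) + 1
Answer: B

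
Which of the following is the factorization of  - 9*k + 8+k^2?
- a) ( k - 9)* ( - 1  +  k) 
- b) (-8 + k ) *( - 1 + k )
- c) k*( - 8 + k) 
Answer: b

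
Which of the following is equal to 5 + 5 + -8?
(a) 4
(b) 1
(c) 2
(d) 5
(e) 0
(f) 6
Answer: c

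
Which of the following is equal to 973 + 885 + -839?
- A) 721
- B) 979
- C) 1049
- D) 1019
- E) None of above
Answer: D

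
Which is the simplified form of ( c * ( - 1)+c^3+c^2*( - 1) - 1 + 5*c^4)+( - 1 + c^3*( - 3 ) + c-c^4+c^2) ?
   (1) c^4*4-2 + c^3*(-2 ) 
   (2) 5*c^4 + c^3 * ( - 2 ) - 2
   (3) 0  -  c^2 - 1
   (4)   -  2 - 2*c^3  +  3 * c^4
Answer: 1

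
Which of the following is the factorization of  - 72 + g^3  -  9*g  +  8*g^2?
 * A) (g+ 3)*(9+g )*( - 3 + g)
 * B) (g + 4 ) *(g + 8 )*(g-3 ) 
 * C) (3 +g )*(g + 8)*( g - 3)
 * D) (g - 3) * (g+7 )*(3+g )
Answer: C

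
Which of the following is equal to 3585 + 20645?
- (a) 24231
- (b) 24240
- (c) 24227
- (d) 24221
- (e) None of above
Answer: e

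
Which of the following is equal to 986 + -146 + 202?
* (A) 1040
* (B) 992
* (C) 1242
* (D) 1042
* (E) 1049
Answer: D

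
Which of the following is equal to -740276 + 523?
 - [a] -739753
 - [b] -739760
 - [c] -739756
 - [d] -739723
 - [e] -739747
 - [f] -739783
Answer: a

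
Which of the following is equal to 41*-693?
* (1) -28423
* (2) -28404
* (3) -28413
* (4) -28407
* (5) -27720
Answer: 3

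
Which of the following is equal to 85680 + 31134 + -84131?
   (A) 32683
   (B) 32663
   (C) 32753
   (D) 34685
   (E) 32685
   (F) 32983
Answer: A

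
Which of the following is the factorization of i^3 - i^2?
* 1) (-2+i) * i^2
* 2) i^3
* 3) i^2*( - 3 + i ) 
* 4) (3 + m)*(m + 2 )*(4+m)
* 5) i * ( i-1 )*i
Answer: 5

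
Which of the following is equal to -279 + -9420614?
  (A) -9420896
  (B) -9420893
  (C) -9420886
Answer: B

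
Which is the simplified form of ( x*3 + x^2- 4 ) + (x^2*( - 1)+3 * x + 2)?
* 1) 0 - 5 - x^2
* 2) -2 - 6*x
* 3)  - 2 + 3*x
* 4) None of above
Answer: 4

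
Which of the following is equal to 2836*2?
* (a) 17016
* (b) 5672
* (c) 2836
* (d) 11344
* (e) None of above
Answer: b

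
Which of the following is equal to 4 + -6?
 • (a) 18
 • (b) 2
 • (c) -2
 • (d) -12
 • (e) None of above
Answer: c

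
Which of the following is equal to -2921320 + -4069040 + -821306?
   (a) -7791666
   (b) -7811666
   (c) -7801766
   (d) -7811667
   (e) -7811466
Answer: b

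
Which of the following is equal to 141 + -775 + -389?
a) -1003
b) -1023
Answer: b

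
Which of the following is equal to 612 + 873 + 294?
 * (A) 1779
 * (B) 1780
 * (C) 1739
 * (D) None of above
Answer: A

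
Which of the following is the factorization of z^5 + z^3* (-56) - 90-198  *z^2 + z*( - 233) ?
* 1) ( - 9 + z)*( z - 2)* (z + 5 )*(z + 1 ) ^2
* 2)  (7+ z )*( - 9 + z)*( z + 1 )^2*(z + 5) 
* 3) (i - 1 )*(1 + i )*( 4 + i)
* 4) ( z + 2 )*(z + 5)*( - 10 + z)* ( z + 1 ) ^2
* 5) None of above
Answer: 5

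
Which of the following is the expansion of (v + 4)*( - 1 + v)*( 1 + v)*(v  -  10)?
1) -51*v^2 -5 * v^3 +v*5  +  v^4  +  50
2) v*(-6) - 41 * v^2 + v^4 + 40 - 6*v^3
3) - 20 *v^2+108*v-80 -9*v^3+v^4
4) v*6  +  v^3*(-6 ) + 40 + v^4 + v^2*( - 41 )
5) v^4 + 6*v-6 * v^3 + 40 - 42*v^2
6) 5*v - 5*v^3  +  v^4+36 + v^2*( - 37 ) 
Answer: 4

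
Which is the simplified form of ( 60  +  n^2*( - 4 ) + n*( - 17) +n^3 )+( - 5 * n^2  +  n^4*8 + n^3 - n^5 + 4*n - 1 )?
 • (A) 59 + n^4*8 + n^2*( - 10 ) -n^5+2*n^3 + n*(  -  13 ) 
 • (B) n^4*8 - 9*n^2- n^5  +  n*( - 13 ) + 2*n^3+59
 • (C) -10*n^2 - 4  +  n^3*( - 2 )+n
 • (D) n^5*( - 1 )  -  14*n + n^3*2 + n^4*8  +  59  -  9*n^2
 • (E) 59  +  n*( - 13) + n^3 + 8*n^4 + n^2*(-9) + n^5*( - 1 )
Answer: B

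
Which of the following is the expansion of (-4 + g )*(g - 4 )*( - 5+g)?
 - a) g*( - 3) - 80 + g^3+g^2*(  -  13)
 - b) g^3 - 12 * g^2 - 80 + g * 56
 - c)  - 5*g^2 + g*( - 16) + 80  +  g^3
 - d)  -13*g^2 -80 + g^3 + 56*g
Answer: d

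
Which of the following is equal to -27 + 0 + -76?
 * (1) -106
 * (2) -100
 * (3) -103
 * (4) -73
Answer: 3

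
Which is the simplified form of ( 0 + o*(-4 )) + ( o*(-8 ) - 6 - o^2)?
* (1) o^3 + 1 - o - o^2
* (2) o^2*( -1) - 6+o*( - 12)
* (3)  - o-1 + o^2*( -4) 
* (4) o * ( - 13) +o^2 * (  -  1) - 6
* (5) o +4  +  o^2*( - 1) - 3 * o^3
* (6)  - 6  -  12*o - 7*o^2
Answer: 2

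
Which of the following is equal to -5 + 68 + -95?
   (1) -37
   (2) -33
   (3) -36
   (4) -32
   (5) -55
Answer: 4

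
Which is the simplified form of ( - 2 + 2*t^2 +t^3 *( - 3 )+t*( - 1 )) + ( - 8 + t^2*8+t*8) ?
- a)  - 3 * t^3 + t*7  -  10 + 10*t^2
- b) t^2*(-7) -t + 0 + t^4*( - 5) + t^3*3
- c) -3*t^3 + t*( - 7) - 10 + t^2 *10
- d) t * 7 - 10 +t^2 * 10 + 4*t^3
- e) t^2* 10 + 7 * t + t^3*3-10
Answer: a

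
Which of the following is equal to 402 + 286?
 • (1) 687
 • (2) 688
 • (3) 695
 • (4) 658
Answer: 2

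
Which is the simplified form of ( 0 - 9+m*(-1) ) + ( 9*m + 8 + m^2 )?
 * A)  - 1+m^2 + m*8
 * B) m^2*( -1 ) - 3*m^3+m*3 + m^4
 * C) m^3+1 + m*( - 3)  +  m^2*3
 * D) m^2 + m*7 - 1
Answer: A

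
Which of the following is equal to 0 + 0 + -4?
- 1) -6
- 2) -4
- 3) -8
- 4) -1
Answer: 2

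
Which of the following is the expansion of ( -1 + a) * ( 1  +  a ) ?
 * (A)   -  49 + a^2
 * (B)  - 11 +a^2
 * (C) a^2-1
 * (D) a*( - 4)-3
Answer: C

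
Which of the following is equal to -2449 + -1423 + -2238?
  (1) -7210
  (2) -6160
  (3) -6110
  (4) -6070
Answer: 3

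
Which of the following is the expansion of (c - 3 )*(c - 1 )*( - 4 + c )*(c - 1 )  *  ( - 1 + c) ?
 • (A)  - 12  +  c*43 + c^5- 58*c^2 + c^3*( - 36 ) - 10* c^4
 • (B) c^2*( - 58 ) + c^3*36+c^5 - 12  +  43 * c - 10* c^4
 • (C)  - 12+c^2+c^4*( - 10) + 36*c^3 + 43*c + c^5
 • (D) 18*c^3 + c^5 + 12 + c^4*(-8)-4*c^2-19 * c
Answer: B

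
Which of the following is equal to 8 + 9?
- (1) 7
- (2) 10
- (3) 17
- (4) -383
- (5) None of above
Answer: 3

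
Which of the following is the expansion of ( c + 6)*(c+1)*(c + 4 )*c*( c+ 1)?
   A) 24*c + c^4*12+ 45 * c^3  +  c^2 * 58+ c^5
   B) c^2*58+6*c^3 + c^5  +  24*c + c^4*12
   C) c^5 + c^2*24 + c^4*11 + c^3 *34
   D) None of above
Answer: A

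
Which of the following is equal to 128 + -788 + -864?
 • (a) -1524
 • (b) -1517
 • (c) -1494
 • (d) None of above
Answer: a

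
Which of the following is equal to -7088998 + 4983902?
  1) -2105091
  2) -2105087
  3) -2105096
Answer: 3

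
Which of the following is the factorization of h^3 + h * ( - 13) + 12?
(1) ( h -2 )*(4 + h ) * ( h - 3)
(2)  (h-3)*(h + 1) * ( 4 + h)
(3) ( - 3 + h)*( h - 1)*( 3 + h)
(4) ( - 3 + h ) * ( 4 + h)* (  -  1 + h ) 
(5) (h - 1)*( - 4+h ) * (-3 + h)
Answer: 4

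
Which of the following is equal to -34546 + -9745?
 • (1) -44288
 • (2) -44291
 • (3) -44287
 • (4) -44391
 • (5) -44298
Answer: 2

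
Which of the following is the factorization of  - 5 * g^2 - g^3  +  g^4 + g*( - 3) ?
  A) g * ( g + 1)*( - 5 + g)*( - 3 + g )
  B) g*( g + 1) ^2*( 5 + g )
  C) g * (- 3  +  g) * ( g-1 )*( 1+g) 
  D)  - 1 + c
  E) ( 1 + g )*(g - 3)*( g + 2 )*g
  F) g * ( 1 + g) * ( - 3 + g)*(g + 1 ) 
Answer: F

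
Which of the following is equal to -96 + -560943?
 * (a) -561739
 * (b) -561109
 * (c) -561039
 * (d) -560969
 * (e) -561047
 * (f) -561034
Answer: c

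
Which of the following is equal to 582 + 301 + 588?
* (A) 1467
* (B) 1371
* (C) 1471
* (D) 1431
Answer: C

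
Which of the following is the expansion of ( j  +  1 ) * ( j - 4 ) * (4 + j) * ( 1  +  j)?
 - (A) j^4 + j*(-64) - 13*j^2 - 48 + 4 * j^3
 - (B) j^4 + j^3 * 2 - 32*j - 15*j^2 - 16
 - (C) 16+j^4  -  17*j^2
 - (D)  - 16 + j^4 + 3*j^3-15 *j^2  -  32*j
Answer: B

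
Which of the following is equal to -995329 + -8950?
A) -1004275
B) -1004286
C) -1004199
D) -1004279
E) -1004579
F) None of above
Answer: D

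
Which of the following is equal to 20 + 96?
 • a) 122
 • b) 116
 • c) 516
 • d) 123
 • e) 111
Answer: b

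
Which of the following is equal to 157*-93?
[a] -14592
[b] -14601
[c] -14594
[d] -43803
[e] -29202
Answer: b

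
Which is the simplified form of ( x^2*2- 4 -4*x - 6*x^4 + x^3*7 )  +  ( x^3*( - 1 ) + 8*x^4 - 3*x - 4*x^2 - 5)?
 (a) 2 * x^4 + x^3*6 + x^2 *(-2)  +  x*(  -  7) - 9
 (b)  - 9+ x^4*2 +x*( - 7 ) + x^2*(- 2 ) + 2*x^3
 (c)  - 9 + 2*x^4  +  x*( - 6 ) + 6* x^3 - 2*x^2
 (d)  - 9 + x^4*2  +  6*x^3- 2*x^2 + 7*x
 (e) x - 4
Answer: a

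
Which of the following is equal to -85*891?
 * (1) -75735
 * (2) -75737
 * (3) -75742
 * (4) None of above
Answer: 1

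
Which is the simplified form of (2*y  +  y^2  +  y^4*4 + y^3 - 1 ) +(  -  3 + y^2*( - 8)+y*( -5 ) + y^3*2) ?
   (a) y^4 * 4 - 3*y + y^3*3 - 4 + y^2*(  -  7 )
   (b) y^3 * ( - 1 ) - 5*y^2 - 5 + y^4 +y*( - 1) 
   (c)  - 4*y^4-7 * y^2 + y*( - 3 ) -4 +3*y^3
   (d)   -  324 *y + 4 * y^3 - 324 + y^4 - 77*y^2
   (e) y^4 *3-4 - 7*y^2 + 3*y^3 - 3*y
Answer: a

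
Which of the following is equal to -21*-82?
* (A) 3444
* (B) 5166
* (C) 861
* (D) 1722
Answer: D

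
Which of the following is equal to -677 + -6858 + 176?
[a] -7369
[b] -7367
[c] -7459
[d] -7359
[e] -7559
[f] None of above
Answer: d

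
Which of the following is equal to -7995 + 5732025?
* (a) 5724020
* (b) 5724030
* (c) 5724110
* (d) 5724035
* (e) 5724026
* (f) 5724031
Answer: b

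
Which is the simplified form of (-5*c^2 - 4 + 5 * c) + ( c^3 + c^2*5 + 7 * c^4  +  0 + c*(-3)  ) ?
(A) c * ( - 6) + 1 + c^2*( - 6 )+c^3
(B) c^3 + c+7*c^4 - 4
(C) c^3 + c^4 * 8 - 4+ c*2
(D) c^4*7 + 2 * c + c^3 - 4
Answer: D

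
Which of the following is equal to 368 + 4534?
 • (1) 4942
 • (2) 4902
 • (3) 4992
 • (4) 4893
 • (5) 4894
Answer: 2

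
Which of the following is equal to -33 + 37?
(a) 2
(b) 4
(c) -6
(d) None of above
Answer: b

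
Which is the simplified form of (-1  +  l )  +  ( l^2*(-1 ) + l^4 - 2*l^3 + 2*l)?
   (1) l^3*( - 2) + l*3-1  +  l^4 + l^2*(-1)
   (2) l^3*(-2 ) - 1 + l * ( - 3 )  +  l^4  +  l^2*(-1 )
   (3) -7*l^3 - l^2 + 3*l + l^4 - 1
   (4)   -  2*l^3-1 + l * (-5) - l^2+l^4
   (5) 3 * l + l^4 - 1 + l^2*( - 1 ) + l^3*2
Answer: 1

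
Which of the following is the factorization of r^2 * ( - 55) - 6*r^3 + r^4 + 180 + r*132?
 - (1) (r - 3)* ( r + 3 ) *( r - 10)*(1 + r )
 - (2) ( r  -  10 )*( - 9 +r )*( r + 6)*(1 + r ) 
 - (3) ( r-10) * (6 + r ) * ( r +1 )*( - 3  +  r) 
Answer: 3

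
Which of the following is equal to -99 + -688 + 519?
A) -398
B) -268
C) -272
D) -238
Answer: B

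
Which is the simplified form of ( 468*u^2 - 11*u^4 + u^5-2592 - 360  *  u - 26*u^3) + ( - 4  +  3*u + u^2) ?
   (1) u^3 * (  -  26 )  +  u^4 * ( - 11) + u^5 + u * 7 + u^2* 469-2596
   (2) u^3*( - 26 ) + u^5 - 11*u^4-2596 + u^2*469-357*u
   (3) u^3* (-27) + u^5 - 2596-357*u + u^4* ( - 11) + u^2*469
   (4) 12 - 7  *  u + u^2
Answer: 2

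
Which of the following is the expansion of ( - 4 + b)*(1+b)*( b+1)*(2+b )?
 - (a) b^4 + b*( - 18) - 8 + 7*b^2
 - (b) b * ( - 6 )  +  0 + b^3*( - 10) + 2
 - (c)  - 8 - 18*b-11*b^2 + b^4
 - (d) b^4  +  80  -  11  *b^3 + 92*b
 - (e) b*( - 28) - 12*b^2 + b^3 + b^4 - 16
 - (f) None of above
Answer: c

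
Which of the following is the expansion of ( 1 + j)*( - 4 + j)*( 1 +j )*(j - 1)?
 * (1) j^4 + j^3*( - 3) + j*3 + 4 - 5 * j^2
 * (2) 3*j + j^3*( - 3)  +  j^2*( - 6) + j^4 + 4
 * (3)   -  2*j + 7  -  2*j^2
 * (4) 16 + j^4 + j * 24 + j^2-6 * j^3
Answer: 1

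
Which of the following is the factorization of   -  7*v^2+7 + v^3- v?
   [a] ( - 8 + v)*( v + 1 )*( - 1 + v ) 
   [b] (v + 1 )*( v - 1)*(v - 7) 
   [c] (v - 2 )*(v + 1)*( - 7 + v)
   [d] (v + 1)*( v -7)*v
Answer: b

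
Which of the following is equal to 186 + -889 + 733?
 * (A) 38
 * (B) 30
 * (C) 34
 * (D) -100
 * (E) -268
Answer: B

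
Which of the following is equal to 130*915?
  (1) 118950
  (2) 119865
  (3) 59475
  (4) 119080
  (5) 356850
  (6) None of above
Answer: 1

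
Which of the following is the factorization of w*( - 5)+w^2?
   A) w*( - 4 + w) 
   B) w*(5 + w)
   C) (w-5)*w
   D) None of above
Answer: C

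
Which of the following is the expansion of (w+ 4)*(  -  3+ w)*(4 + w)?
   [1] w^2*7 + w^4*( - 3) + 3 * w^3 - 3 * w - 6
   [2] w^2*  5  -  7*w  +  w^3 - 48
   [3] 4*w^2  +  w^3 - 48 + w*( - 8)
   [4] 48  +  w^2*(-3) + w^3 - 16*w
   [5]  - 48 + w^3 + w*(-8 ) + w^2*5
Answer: 5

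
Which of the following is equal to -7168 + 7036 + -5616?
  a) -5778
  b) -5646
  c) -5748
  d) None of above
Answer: c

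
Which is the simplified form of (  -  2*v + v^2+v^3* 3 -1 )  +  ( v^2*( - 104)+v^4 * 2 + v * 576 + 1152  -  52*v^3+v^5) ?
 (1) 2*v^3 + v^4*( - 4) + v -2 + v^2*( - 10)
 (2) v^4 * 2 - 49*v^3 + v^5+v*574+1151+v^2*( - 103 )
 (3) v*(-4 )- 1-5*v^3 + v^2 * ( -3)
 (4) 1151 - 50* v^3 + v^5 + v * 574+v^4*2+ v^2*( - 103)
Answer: 2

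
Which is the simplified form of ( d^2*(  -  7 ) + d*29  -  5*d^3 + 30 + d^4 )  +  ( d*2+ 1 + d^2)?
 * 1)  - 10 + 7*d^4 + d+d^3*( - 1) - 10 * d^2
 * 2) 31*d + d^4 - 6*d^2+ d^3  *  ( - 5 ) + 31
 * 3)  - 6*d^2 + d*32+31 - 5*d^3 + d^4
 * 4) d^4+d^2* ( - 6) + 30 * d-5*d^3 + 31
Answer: 2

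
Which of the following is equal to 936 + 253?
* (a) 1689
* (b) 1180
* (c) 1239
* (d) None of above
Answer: d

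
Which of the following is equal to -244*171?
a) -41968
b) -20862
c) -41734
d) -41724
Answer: d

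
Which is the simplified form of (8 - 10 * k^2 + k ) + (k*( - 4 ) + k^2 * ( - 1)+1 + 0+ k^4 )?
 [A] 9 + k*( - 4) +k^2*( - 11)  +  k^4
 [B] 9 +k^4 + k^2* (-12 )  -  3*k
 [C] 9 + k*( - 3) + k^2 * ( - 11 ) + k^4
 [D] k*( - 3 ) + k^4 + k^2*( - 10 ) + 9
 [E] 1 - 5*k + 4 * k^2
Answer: C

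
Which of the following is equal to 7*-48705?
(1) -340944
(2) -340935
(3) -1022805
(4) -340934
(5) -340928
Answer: 2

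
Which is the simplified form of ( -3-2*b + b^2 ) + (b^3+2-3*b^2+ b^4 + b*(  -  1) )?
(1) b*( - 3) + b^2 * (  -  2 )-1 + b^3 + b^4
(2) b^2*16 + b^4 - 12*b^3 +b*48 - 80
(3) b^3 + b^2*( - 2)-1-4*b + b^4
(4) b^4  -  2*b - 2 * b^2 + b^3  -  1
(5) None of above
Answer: 1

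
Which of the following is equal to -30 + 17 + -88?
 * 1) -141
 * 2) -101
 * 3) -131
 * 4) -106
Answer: 2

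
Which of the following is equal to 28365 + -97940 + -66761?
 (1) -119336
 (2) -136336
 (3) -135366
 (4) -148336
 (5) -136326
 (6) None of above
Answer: 2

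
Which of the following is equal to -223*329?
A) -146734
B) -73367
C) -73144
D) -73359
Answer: B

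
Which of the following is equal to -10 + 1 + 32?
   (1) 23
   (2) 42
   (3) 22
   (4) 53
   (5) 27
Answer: 1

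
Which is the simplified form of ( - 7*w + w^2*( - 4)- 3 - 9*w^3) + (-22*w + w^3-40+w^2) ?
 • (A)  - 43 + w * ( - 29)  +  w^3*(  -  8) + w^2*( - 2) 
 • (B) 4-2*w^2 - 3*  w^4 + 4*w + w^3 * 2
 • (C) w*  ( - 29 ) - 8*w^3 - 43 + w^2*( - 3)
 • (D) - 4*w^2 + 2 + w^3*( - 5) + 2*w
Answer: C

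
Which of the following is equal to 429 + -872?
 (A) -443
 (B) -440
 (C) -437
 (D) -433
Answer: A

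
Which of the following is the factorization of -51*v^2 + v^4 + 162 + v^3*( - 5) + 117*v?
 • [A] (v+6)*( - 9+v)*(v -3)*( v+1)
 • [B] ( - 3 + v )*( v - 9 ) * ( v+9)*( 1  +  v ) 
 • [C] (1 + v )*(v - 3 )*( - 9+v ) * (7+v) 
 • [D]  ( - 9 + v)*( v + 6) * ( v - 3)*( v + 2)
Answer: A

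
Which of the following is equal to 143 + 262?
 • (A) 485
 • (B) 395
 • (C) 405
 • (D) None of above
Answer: C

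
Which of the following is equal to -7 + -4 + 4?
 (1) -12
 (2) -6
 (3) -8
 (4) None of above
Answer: 4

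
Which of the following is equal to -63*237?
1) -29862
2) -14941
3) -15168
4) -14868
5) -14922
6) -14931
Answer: 6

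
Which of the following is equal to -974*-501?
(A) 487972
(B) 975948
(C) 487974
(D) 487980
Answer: C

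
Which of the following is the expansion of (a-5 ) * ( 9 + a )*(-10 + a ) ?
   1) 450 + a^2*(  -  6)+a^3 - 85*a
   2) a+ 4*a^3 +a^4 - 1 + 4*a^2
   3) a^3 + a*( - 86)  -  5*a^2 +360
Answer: 1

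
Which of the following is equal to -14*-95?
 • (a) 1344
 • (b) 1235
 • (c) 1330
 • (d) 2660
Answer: c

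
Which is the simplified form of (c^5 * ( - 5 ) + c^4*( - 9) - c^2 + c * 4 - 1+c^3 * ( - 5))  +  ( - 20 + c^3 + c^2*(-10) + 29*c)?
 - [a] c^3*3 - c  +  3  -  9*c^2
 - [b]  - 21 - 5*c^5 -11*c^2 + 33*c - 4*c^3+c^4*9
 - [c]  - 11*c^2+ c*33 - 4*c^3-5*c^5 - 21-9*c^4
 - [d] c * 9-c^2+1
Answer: c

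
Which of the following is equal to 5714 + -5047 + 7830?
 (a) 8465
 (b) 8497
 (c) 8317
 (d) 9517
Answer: b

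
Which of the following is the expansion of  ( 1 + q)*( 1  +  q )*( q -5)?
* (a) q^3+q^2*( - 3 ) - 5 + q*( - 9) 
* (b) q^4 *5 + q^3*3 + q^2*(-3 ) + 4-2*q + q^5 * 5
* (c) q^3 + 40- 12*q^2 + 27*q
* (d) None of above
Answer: a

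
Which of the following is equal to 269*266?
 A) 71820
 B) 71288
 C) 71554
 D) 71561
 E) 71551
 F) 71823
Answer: C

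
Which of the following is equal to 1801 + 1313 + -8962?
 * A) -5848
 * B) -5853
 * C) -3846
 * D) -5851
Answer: A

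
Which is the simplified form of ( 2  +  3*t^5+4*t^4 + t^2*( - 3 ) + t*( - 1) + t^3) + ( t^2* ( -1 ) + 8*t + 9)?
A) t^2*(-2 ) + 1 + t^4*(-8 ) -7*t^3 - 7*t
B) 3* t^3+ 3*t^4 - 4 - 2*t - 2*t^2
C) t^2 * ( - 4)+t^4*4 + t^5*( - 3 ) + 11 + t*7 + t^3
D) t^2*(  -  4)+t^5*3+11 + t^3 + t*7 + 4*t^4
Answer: D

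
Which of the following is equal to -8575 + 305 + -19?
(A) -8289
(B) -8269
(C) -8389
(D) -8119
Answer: A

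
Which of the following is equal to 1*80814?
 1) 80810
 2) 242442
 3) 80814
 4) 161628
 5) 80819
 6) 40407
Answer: 3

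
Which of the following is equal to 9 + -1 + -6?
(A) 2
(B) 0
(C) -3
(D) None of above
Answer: A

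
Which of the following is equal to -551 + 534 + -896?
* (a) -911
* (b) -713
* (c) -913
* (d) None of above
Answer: c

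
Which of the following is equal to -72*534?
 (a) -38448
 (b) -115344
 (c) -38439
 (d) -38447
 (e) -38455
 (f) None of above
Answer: a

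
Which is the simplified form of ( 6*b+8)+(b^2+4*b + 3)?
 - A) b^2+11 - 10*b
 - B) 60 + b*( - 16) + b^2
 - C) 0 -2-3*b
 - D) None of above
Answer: D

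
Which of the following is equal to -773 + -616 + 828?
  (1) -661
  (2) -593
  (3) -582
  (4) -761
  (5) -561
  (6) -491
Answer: 5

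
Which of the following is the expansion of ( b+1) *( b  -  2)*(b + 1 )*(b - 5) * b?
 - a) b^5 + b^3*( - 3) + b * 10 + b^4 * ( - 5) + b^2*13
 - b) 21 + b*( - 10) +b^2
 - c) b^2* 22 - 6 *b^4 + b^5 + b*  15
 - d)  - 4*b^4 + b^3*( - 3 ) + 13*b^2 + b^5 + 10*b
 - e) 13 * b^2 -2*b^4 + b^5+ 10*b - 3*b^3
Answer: a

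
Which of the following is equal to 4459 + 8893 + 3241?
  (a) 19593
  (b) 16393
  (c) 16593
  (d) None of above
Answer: c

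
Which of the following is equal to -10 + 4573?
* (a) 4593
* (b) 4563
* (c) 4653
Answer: b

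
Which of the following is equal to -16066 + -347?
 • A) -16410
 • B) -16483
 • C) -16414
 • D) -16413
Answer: D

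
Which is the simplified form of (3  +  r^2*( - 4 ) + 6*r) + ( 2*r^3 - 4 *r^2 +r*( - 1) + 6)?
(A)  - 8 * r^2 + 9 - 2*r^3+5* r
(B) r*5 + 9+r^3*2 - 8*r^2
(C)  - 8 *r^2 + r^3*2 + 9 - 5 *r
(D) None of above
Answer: B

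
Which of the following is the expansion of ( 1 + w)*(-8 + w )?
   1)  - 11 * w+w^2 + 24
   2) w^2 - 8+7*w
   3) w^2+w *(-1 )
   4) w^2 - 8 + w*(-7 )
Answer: 4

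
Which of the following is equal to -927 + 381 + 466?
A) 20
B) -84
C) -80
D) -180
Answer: C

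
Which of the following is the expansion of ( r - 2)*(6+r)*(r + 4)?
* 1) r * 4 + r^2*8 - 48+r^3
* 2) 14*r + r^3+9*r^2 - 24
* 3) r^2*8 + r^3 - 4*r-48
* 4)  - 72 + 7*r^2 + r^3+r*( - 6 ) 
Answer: 1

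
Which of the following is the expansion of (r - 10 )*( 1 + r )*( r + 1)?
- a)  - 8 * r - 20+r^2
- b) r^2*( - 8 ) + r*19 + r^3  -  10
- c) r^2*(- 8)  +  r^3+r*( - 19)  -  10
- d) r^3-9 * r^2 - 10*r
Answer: c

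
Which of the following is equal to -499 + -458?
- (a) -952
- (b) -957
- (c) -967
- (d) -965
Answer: b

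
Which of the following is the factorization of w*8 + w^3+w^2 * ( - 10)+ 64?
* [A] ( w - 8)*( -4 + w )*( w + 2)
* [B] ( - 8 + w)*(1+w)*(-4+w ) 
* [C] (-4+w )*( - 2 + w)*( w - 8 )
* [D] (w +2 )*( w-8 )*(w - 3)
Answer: A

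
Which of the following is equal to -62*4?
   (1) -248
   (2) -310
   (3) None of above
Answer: 1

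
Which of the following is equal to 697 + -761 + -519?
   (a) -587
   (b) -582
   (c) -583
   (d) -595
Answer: c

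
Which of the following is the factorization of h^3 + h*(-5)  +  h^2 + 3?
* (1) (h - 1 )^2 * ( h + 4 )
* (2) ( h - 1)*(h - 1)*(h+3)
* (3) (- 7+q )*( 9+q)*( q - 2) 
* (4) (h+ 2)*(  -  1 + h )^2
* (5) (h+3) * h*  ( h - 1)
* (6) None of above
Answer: 2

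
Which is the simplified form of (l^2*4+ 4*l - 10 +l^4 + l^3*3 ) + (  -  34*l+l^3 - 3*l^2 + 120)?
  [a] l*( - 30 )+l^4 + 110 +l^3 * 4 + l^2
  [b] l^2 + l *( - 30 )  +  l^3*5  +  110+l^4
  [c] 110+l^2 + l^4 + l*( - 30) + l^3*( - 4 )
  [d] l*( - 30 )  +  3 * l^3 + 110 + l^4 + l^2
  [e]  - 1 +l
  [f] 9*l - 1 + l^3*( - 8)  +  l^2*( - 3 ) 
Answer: a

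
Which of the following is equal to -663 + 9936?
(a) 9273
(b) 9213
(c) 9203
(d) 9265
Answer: a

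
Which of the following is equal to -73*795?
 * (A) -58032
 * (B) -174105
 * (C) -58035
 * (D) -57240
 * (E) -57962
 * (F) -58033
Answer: C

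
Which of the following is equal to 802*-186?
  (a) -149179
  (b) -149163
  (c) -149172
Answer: c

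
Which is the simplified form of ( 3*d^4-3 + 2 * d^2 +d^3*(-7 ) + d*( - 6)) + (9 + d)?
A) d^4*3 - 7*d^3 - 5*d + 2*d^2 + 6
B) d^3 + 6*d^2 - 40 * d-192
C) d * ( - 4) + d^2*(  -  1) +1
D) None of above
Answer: A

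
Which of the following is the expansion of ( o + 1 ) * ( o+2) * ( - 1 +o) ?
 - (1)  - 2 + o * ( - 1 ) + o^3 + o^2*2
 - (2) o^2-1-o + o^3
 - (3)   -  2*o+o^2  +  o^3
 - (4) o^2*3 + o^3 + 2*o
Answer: 1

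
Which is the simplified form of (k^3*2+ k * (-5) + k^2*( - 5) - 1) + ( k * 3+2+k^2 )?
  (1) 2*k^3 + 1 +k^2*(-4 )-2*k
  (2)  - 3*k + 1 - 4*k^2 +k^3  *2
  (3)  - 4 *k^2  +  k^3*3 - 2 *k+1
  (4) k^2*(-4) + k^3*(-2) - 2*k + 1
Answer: 1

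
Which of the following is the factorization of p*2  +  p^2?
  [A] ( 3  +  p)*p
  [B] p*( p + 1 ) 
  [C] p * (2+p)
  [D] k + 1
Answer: C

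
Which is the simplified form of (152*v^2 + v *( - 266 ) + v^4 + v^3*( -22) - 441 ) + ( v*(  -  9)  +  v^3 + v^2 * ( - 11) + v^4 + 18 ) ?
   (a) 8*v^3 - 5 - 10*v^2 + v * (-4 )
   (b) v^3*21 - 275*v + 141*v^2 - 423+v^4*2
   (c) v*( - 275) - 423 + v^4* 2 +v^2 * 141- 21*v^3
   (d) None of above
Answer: c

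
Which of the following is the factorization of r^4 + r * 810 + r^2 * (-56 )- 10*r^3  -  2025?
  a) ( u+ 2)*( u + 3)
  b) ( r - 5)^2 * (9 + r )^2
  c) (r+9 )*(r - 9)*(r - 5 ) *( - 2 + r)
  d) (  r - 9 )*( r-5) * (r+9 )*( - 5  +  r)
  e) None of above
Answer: d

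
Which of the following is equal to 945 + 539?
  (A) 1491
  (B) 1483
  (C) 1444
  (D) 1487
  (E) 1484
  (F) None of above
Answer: E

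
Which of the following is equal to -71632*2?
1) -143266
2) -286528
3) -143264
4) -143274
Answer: 3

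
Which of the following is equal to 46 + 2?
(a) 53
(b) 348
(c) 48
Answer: c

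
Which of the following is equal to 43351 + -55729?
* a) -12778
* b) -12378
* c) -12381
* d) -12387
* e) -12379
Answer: b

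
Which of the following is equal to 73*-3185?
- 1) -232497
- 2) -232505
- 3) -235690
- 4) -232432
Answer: 2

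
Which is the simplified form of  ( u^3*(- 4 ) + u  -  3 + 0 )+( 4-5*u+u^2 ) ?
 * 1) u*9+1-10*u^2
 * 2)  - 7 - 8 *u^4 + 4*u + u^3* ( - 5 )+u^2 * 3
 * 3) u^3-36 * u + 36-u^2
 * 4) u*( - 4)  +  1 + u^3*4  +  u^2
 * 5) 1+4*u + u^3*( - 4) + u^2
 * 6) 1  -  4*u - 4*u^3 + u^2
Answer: 6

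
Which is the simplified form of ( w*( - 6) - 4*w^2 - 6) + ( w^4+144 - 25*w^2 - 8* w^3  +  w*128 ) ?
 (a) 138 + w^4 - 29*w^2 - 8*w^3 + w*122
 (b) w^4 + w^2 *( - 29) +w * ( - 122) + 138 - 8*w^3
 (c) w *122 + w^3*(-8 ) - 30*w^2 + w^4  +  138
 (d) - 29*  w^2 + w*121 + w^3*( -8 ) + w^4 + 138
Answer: a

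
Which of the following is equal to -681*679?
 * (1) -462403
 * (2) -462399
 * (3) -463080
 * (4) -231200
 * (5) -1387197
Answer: 2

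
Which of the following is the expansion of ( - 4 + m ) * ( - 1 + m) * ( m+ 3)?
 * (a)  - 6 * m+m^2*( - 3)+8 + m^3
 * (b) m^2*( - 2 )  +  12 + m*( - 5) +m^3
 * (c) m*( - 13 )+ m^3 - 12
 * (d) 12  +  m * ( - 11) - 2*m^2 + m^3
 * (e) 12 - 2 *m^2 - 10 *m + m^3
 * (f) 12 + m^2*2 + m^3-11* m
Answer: d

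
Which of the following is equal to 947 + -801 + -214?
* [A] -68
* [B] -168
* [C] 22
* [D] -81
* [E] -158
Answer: A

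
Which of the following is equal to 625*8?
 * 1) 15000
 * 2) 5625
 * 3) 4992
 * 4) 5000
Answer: 4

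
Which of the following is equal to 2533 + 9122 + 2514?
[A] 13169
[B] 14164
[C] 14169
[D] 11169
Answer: C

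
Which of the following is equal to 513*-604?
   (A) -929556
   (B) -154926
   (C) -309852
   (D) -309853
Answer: C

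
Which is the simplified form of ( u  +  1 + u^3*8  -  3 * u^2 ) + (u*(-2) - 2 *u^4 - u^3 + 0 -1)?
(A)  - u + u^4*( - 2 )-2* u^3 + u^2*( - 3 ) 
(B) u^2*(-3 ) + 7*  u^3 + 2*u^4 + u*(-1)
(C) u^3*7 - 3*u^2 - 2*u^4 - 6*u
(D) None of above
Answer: D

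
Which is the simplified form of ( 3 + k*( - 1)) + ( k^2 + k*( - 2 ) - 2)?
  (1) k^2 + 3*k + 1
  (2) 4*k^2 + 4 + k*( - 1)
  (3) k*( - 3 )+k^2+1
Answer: 3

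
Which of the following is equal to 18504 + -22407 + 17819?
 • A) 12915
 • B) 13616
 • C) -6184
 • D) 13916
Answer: D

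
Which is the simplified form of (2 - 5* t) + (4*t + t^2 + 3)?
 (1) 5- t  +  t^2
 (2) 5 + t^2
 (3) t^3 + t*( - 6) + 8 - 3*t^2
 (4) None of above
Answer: 1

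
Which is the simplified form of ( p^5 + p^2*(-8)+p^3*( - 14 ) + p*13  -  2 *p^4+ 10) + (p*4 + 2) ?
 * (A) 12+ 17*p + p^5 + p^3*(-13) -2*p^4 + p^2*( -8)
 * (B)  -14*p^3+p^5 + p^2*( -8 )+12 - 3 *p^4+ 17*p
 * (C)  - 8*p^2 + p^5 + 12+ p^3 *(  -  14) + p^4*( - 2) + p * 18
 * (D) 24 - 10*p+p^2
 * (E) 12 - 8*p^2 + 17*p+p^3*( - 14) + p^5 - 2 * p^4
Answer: E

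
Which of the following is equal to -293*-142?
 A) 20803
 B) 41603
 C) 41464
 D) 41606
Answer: D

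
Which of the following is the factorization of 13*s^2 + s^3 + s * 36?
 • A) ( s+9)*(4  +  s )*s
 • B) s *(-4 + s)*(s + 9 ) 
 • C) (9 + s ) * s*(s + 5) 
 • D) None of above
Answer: A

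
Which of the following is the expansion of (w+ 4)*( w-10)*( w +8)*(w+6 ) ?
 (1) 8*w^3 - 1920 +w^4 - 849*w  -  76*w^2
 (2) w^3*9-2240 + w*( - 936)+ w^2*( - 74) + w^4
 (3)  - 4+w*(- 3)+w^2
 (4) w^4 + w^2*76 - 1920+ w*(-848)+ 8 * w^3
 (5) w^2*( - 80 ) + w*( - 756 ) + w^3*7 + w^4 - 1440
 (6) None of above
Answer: 6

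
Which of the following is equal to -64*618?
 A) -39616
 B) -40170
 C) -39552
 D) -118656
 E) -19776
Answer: C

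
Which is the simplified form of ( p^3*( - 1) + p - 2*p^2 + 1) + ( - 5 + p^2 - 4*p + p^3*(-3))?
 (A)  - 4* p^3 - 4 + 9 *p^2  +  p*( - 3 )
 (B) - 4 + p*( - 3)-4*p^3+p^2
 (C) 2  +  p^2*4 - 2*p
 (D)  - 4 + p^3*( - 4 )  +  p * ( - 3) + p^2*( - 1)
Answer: D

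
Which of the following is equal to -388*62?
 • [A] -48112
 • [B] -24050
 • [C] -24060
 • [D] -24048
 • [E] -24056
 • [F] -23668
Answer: E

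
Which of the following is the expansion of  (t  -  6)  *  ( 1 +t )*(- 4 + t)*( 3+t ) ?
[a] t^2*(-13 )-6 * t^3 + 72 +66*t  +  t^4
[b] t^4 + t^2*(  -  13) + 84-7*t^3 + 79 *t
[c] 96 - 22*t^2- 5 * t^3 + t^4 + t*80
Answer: a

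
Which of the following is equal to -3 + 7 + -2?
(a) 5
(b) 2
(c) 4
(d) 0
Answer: b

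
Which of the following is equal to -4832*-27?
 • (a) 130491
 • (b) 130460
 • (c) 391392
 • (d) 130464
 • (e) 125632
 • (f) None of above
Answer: d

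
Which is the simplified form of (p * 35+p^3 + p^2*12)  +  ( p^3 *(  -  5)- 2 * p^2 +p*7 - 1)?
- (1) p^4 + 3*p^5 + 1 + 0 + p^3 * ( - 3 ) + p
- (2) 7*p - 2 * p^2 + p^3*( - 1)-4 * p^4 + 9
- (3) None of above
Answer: 3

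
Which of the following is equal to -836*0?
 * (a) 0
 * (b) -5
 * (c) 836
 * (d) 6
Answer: a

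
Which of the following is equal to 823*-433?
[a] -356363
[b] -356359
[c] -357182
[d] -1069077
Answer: b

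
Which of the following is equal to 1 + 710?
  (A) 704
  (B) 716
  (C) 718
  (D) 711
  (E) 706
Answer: D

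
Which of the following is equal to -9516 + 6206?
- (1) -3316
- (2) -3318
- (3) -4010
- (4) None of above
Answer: 4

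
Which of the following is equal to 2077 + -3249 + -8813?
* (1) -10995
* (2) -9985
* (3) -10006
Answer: 2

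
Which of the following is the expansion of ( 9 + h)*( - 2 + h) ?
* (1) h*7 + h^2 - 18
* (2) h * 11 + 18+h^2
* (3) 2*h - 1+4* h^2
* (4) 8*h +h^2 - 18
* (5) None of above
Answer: 1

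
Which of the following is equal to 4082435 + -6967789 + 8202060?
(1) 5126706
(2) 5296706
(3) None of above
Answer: 3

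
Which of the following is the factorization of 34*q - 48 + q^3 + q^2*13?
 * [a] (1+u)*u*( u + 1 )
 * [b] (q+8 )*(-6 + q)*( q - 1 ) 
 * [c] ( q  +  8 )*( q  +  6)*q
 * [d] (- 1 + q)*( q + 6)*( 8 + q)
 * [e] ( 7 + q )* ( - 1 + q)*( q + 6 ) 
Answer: d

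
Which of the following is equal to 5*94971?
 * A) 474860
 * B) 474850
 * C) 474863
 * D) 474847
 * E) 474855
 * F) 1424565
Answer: E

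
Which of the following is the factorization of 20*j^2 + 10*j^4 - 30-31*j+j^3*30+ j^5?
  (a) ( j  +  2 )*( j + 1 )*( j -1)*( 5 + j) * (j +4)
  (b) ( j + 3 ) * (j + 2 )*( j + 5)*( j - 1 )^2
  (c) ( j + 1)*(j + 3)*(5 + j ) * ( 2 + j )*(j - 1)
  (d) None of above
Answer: c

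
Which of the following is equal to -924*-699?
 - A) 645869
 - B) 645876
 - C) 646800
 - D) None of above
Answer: B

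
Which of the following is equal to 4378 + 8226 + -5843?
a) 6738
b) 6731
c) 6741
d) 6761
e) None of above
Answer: d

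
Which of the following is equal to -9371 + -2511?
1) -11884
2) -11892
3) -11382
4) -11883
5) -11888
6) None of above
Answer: 6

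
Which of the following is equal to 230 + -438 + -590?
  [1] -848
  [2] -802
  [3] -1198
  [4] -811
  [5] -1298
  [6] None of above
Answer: 6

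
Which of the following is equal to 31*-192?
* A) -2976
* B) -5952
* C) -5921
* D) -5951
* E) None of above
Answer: B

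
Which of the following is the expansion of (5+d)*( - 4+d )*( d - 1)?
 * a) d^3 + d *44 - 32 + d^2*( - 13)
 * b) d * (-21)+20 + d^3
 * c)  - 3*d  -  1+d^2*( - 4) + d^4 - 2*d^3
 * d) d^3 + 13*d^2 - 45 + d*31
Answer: b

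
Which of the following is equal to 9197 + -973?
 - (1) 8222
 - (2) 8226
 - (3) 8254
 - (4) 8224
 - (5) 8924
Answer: 4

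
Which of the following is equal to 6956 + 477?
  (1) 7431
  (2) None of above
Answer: 2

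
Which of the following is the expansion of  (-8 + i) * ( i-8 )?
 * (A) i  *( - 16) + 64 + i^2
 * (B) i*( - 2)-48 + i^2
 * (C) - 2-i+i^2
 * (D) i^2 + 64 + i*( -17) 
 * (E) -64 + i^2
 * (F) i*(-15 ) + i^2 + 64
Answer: A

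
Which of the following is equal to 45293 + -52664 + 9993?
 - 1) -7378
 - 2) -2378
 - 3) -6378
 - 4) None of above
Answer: 4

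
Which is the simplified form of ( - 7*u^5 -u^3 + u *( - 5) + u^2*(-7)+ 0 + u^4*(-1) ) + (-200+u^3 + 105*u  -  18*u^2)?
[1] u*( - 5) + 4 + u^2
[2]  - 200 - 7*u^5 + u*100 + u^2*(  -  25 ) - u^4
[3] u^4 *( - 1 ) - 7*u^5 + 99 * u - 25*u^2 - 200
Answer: 2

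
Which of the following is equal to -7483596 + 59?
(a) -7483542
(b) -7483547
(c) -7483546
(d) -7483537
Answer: d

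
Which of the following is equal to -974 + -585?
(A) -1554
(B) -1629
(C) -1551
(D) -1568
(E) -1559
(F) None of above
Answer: E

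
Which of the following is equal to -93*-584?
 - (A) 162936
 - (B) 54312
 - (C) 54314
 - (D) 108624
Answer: B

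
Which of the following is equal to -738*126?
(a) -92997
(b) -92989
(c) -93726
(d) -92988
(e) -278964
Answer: d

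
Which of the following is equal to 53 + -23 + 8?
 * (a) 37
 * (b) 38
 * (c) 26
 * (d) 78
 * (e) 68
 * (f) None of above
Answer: b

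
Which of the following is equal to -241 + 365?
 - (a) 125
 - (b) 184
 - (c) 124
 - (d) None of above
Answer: c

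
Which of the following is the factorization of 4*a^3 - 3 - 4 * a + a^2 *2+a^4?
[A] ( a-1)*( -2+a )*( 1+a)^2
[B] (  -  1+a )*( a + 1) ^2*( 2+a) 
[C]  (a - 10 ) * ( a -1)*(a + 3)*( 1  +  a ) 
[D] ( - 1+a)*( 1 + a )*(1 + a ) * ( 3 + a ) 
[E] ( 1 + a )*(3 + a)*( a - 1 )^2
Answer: D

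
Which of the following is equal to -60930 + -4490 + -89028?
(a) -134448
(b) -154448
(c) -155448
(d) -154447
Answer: b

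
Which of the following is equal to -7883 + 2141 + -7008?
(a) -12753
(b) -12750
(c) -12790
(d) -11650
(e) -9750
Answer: b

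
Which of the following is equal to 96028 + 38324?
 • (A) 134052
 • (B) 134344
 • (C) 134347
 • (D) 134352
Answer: D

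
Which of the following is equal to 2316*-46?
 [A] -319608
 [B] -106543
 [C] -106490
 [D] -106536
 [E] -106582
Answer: D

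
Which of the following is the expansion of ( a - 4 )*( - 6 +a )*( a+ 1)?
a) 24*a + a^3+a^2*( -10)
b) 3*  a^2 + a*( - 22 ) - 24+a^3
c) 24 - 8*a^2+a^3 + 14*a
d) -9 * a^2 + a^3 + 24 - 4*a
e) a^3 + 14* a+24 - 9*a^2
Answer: e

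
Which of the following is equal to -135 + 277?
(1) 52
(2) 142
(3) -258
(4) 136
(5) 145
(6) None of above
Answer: 2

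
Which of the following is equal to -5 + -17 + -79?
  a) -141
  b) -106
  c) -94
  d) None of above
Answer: d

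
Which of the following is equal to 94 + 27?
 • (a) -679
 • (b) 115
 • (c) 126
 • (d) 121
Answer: d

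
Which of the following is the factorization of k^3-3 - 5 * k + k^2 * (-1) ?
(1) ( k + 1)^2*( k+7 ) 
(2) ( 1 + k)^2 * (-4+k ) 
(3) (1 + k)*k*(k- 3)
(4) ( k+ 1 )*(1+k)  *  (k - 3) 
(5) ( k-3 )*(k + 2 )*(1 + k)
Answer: 4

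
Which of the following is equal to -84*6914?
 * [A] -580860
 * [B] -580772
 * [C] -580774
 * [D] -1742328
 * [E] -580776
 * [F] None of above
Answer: E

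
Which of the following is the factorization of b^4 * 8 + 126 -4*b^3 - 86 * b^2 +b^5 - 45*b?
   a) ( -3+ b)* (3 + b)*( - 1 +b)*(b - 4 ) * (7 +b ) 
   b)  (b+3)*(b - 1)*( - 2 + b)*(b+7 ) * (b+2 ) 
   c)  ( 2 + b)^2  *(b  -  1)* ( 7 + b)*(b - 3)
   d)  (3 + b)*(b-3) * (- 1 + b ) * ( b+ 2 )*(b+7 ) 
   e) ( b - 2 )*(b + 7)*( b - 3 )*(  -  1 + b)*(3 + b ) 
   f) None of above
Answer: d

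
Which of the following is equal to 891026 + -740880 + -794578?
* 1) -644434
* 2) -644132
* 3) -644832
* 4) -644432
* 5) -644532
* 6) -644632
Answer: 4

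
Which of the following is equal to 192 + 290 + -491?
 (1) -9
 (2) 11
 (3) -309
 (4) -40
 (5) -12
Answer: 1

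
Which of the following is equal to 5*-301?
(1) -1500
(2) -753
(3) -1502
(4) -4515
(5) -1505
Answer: 5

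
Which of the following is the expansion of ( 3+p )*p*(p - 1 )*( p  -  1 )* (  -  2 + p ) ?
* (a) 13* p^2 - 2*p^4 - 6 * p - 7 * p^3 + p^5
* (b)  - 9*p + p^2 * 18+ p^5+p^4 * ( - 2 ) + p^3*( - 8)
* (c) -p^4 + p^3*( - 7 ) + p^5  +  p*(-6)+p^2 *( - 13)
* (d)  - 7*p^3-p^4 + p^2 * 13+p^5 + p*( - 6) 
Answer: d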